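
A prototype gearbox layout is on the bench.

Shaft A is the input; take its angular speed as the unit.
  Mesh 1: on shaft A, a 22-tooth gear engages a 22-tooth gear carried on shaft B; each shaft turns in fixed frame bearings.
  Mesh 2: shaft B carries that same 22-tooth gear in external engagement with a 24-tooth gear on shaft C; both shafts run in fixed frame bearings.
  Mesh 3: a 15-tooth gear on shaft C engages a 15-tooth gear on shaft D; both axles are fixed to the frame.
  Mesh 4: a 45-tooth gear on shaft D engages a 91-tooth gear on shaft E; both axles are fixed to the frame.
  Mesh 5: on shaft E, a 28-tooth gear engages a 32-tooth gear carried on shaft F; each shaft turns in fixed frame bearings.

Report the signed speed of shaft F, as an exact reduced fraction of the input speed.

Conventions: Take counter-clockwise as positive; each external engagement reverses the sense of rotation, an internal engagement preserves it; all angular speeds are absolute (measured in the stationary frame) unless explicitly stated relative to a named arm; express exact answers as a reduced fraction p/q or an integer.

5-mesh fixed-axis compound train (all bearings frame-fixed)
mesh 1 [22T→22T]: |ω|/ω_in = 1×22/22 = 1, sense flips to −
mesh 2 [22T→24T]: |ω|/ω_in = 1×22/24 = 11/12, sense flips to +
mesh 3 [15T→15T]: |ω|/ω_in = (11/12)×15/15 = 11/12, sense flips to −
mesh 4 [45T→91T]: |ω|/ω_in = (11/12)×45/91 = 165/364, sense flips to +
mesh 5 [28T→32T]: |ω|/ω_in = (165/364)×28/32 = 165/416, sense flips to −
signed output speed (× input speed) = -165/416

-165/416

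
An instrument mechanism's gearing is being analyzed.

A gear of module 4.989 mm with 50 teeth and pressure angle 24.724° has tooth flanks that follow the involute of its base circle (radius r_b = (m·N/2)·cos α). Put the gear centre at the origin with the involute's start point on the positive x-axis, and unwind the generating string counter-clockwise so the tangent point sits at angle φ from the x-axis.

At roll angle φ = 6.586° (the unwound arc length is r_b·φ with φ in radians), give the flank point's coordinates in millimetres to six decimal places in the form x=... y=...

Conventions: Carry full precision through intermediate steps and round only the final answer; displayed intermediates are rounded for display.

class = single-mesh tooth geometry [base-circle involute, m = 4.989, 50T]
pitch radius r_p = m·N/2 = 4.989·50/2 = 124.725000
base radius r_b = r_p·cos α = 124.725000·cos 24.724° = 113.291841
roll angle φ = 6.586° = 0.11494738 rad
x = r_b·(cos φ + φ·sin φ) = 114.037828
y = r_b·(sin φ − φ·cos φ) = 0.057280

x=114.037828 y=0.057280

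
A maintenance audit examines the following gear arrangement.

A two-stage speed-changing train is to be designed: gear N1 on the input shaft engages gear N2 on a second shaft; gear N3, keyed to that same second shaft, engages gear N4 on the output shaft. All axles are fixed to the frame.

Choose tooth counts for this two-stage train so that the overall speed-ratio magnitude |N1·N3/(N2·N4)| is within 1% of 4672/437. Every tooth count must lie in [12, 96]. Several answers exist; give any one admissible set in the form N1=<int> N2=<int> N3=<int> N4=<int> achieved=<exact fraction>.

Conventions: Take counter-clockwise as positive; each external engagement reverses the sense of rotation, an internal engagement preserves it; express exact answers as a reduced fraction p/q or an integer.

N1=64 N2=19 N3=73 N4=23 achieved=4672/437

2-stage fixed-axis compound train for ratio 4672/437
target = 4672/437 in lowest terms: an exact hit needs N1·N3 = k·4672 and N2·N4 = k·437 for one integer k, every count in [12, 96]; additionally prefer no 1:1 stage (N1 ≠ N2, N3 ≠ N4)
k = 1: N1·N3 = 4672 = 64·73, N2·N4 = 437 = 19·23
achieved = 64·73/(19·23) = 4672/437; |achieved − target| = 0 ≤ 1168/10925 ✓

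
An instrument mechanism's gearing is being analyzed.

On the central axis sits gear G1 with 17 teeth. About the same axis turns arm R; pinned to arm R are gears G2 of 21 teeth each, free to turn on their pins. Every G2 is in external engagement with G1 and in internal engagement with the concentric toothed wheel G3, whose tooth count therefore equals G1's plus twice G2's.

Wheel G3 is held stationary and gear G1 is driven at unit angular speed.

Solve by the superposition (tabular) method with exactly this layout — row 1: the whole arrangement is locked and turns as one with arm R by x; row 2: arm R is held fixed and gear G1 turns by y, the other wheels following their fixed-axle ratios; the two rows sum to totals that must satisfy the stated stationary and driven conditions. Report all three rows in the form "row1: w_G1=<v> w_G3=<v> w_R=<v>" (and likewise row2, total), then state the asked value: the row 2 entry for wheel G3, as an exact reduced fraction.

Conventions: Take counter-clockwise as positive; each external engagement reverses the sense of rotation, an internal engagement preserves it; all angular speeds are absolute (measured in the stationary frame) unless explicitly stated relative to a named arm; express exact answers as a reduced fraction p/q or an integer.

row1: w_G1=17/76 w_G3=17/76 w_R=17/76
row2: w_G1=59/76 w_G3=-17/76 w_R=0
total: w_G1=1 w_G3=0 w_R=17/76
asked value: -17/76

recognized (axles ride arm R): planetary set, 17/21/59 teeth
row 1 — lock + rotate with arm: ω_sun = ω_ring = ω_arm = x
superposition row 2 [arm held]: sun y, ring −(17/59)·y, arm 0
boundary: total ω_ring = x − (17/59)·y = 0 and total ω_sun = x + y = 1  ⇒  y = 59/76, x = 17/76
row 2 ring = −(17/59)·59/76 = -17/76
totals (row 1 + row 2): sun 17/76 + 59/76 = 1, ring 17/76 + (-17/76) = 0, arm 17/76 + 0 = 17/76
asked cell (row2, ring) = -17/76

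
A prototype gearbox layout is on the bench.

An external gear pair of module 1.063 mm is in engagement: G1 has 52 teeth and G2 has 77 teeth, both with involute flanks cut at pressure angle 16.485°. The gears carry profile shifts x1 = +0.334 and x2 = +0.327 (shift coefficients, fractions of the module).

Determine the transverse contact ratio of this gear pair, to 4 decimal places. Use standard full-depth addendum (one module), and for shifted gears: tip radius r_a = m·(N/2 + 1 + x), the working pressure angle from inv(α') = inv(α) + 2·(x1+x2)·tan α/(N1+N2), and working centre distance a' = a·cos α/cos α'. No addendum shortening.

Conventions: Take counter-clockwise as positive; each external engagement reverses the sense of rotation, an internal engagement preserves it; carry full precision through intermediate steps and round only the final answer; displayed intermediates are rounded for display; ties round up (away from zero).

class = single-mesh tooth geometry [involute pair 52T × 77T, m = 1.063]
base radii: r_b1 = 26.501914, r_b2 = 39.243219
tip radii: r_a1 = 29.056042, r_a2 = 42.336101
inv(α') = inv(16.485°) + 2·(+0.334+0.327)·tan α/(52+77) = 0.01124392  ⇒  α' = 18.25840°
a' = a·cos α / cos α' = 68.5635·cos 16.485°/cos 18.25840° = 69.230677
action lengths: √(r_a1²−r_b1²) = 11.912268, √(r_a2²−r_b2²) = 15.884434
base pitch p_b = π·m·cos α = 3.202239
CR = (11.912268 + 15.884434 − 69.230677·sin 18.25840°)/3.202239 = 1.906952
contact ratio ≈ 1.9070

1.9070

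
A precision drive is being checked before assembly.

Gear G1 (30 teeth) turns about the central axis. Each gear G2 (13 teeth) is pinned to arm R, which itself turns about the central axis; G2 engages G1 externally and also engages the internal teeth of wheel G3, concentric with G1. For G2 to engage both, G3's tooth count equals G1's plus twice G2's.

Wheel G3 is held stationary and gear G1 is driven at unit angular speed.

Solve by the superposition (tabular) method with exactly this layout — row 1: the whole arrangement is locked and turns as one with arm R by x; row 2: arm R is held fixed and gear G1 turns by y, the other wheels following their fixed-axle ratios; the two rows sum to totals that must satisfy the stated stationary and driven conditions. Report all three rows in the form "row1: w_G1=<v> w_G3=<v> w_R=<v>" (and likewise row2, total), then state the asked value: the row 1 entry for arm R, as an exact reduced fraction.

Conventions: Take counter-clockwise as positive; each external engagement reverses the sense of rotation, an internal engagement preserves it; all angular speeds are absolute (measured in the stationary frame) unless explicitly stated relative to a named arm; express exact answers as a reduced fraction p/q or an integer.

row1: w_G1=15/43 w_G3=15/43 w_R=15/43
row2: w_G1=28/43 w_G3=-15/43 w_R=0
total: w_G1=1 w_G3=0 w_R=15/43
asked value: 15/43

planetary set (30T centre, 13T on arm, 56T internal) — Willis relation
row 1 — lock + rotate with arm: ω_sun = ω_ring = ω_arm = x
row 2: sun turns y, ring = −(30/56)·y, arm 0
boundary: total ω_ring = x − (30/56)·y = 0 and total ω_sun = x + y = 1  ⇒  y = 28/43, x = 15/43
row 2 ring = −(30/56)·28/43 = -15/43
totals (row 1 + row 2): sun 15/43 + 28/43 = 1, ring 15/43 + (-15/43) = 0, arm 15/43 + 0 = 15/43
asked cell (row1, arm) = 15/43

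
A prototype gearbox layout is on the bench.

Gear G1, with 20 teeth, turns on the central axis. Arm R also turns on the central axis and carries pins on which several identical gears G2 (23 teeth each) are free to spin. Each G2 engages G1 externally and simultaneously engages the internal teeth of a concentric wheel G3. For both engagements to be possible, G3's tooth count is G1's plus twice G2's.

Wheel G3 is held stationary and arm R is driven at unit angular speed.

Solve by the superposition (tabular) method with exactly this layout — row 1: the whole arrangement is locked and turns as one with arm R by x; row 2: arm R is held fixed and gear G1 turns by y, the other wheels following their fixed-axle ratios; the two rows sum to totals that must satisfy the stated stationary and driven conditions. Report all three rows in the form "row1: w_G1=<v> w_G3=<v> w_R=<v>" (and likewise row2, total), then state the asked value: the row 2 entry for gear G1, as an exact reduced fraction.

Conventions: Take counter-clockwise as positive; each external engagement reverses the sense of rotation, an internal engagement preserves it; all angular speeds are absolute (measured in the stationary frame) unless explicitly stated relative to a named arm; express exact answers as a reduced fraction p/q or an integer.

class = planetary set [G3 = 20+2·23 = 66; Willis about the carrier]
superposition row 1 [locked train]: every member turns x
superposition row 2 [arm held]: sun y, ring −(20/66)·y, arm 0
boundary: total ω_ring = x − (20/66)·y = 0 and total ω_arm = x = 1  ⇒  y = 33/10, x = 1
row 2 ring = −(20/66)·33/10 = -1
totals (row 1 + row 2): sun 1 + 33/10 = 43/10, ring 1 + (-1) = 0, arm 1 + 0 = 1
asked cell (row2, sun) = 33/10

row1: w_G1=1 w_G3=1 w_R=1
row2: w_G1=33/10 w_G3=-1 w_R=0
total: w_G1=43/10 w_G3=0 w_R=1
asked value: 33/10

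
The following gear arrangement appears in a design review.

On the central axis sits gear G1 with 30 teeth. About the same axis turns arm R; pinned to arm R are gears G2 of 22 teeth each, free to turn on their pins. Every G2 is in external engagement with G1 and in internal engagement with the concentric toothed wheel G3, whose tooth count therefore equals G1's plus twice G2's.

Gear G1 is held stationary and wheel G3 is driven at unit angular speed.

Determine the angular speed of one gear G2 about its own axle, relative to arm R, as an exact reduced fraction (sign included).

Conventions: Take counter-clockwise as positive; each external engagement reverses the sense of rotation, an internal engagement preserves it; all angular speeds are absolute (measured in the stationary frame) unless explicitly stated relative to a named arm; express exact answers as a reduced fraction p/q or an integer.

555/572

class = planetary set [G3 = 30+2·22 = 74; Willis about the carrier]
ring teeth: 30 + 2·22 = 74
30(ω_sun−ω_arm) = −74(ω_ring−ω_arm),  ω_sun = 0, ω_ring = 1
30(0−ω_arm) = −74(1−ω_arm)  ⇒  104·ω_arm = 74  ⇒  ω_arm = 37/52
sun–planet mesh: 30·(0−37/52) = −22·(ω_p−ω_arm)  ⇒  ω_p−ω_arm = 555/572
exact speed ratio = 555/572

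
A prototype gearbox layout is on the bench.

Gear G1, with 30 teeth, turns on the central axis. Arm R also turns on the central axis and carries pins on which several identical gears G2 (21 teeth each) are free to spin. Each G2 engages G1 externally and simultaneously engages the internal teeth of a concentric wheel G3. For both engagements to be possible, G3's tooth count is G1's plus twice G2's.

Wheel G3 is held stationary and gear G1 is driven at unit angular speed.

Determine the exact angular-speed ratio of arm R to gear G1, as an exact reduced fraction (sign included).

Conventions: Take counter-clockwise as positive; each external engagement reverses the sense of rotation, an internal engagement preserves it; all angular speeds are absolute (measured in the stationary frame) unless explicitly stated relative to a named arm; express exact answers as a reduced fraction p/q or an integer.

recognized (axles ride arm R): planetary set, 30/21/72 teeth
ring teeth: 30 + 2·21 = 72
30(ω_sun−ω_arm) = −72(ω_ring−ω_arm),  ω_ring = 0, ω_sun = 1
30(1−ω_arm) = −72(0−ω_arm)  ⇒  102·ω_arm = 30  ⇒  ω_arm = 5/17
ω_out/ω_in = 5/17

5/17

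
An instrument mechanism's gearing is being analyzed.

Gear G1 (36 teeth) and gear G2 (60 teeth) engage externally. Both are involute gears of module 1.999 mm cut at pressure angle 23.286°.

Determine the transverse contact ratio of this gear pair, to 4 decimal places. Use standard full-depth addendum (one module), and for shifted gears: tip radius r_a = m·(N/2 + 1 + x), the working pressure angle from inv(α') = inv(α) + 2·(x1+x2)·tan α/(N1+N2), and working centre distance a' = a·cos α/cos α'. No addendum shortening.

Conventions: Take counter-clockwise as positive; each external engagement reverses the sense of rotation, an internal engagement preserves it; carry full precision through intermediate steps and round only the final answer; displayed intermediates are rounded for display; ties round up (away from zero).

1.5893

topology: single-mesh involute geometry — m = 1.999, 36T/60T pair
base radii: r_b1 = 33.051014, r_b2 = 55.085024
tip radii: r_a1 = 37.981000, r_a2 = 61.969000
no profile shift: α' = α, a' = a
action lengths: √(r_a1²−r_b1²) = 18.713279, √(r_a2²−r_b2²) = 28.386565
base pitch p_b = π·m·cos α = 5.768490
CR = (18.713279 + 28.386565 − 95.952000·sin 23.28600°)/5.768490 = 1.589323
contact ratio ≈ 1.5893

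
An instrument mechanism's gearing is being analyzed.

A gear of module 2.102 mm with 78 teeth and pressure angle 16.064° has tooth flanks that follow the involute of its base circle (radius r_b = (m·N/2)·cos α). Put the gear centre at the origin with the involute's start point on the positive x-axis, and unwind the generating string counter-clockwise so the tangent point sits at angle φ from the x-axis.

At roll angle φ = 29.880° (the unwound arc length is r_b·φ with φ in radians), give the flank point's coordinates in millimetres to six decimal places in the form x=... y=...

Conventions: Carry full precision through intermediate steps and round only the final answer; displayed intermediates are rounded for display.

x=88.771968 y=3.624053

recognized (one wheel, involute flank): single-mesh tooth geometry, m = 2.102, N = 78
pitch radius r_p = m·N/2 = 2.102·78/2 = 81.978000
base radius r_b = r_p·cos α = 81.978000·cos 16.064° = 78.777022
roll angle φ = 29.880° = 0.52150438 rad
x = r_b·(cos φ + φ·sin φ) = 88.771968
y = r_b·(sin φ − φ·cos φ) = 3.624053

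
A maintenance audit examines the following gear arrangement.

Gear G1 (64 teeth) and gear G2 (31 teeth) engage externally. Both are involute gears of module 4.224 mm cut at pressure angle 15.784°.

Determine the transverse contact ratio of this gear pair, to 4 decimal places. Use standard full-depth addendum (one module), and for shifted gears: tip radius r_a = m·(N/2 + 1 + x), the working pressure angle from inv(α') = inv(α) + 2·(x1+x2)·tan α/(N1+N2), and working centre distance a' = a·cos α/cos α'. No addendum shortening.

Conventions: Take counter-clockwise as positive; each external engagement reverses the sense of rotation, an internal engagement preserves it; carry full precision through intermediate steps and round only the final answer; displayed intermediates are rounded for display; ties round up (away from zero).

1.9844

topology: single-mesh involute geometry — m = 4.224, 64T/31T pair
base radii: r_b1 = 130.071354, r_b2 = 63.003312
tip radii: r_a1 = 139.392000, r_a2 = 69.696000
no profile shift: α' = α, a' = a
action lengths: √(r_a1²−r_b1²) = 50.115591, √(r_a2²−r_b2²) = 29.801260
base pitch p_b = π·m·cos α = 12.769725
CR = (50.115591 + 29.801260 − 200.640000·sin 15.78400°)/12.769725 = 1.984417
contact ratio ≈ 1.9844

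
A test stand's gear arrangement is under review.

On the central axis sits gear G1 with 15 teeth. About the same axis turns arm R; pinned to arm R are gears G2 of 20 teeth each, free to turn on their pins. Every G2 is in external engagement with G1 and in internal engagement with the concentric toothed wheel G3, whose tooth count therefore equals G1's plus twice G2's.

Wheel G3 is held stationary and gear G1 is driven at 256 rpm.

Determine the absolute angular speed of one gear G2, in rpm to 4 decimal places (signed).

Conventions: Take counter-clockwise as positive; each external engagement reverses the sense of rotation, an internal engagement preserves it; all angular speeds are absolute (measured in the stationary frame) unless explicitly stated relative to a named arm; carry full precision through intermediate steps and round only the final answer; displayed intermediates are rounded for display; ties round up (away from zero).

-96.0000 rpm

topology: planetary set — G1 15T / G2 20T / G3 55T, arm = carrier (Willis)
normalise by the input: solve with ω_sun = 1, then scale by 256 rpm
ring teeth: 15 + 2·20 = 55
15(ω_sun−ω_arm) = −55(ω_ring−ω_arm),  ω_ring = 0, ω_sun = 1
15(1−ω_arm) = −55(0−ω_arm)  ⇒  70·ω_arm = 15  ⇒  ω_arm = 3/14
sun–planet mesh: 15·(1−3/14) = −20·(ω_p−ω_arm)  ⇒  ω_p−ω_arm = -33/56
ω_p = 3/14 − 33/56 = -3/8
scale: ω_p = -3/8 × 256 rpm = -96.0000 rpm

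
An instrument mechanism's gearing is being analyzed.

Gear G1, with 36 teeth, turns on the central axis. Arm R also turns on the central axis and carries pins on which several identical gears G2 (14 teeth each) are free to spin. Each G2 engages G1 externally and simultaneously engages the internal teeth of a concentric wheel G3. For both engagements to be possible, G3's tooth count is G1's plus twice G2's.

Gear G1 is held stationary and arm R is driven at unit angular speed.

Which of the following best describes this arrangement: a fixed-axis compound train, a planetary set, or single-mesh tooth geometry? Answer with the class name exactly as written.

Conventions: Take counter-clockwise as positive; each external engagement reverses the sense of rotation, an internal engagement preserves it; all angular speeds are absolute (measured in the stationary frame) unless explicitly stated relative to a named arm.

planetary set

class = planetary set [G3 = 36+2·14 = 64; Willis about the carrier]
classification: planetary set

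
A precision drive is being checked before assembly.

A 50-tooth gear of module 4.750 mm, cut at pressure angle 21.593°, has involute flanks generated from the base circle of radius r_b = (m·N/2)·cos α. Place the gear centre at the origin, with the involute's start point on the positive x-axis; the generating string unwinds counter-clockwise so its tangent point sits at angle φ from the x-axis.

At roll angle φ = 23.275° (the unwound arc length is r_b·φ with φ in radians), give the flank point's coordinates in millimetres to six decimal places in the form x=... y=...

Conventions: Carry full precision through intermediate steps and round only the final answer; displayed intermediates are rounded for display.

x=119.154279 y=2.426775

topology: single-mesh involute geometry — m = 4.750, N = 50
pitch radius r_p = m·N/2 = 4.750·50/2 = 118.750000
base radius r_b = r_p·cos α = 118.750000·cos 21.593° = 110.416298
roll angle φ = 23.275° = 0.40622538 rad
x = r_b·(cos φ + φ·sin φ) = 119.154279
y = r_b·(sin φ − φ·cos φ) = 2.426775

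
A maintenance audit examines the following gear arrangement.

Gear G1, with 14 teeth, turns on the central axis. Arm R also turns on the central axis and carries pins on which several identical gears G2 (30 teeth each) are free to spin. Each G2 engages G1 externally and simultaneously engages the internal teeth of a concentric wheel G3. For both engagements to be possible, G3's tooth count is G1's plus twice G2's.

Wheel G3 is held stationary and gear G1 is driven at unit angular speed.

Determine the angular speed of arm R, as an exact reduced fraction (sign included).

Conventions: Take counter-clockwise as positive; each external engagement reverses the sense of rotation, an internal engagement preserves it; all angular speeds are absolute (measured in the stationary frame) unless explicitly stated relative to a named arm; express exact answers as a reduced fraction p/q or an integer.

planetary set (14T centre, 30T on arm, 74T internal) — Willis relation
ring teeth: 14 + 2·30 = 74
14(ω_sun−ω_arm) = −74(ω_ring−ω_arm),  ω_ring = 0, ω_sun = 1
14(1−ω_arm) = −74(0−ω_arm)  ⇒  88·ω_arm = 14  ⇒  ω_arm = 7/44
exact speed ratio = 7/44

7/44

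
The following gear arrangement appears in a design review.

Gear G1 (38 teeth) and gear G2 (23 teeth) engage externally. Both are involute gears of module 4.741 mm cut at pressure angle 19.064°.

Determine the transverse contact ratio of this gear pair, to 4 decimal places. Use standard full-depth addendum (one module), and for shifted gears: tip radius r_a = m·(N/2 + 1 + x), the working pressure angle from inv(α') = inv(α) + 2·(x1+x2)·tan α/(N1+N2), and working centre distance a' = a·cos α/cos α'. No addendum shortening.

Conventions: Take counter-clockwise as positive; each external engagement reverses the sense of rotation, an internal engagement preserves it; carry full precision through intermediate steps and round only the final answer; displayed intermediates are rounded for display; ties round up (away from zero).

topology: single-mesh involute geometry — m = 4.741, 38T/23T pair
base radii: r_b1 = 85.138556, r_b2 = 51.531231
tip radii: r_a1 = 94.820000, r_a2 = 59.262500
no profile shift: α' = α, a' = a
action lengths: √(r_a1²−r_b1²) = 41.740372, √(r_a2²−r_b2²) = 29.267321
base pitch p_b = π·m·cos α = 14.077403
CR = (41.740372 + 29.267321 − 144.600500·sin 19.06400°)/14.077403 = 1.689067
contact ratio ≈ 1.6891

1.6891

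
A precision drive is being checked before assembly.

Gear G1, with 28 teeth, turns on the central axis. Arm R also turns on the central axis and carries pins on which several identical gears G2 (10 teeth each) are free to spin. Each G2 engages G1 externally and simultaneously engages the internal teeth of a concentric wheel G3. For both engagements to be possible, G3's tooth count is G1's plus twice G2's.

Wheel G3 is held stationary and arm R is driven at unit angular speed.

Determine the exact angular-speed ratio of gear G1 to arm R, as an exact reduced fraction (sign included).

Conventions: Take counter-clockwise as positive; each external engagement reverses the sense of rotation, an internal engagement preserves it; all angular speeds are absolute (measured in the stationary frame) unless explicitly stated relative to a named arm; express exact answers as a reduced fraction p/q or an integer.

19/7

planetary set (28T centre, 10T on arm, 48T internal) — Willis relation
ring teeth: 28 + 2·10 = 48
28(ω_sun−ω_arm) = −48(ω_ring−ω_arm),  ω_ring = 0, ω_arm = 1
ω_sun = 1 − (48/28)(0−1) = 19/7
ω_out/ω_in = 19/7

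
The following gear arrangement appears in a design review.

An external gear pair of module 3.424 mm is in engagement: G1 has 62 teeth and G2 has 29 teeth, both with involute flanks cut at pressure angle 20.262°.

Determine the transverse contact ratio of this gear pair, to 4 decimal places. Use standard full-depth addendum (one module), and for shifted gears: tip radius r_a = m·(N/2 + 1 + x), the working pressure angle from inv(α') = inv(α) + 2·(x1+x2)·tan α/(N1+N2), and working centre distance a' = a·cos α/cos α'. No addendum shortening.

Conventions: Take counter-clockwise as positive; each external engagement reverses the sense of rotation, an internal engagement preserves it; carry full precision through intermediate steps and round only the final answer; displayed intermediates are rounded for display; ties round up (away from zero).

class = single-mesh tooth geometry [involute pair 62T × 29T, m = 3.424]
base radii: r_b1 = 99.575685, r_b2 = 46.575723
tip radii: r_a1 = 109.568000, r_a2 = 53.072000
no profile shift: α' = α, a' = a
action lengths: √(r_a1²−r_b1²) = 45.714655, √(r_a2²−r_b2²) = 25.442861
base pitch p_b = π·m·cos α = 10.091169
CR = (45.714655 + 25.442861 − 155.792000·sin 20.26200°)/10.091169 = 1.704920
contact ratio ≈ 1.7049

1.7049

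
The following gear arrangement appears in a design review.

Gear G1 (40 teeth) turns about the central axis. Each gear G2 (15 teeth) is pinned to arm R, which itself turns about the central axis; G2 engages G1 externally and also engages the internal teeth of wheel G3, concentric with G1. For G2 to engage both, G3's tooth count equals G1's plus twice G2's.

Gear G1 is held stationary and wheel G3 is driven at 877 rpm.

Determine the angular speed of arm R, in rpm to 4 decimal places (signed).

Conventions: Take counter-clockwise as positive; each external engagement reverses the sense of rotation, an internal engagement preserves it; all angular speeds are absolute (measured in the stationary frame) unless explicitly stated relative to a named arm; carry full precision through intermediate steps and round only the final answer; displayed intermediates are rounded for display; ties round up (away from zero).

topology: planetary set — G1 40T / G2 15T / G3 70T, arm = carrier (Willis)
normalise by the input: solve with ω_ring = 1, then scale by 877 rpm
ring teeth: 40 + 2·15 = 70
40(ω_sun−ω_arm) = −70(ω_ring−ω_arm),  ω_sun = 0, ω_ring = 1
40(0−ω_arm) = −70(1−ω_arm)  ⇒  110·ω_arm = 70  ⇒  ω_arm = 7/11
scale: ω_arm = 7/11 × 877 rpm = +558.0909 rpm

+558.0909 rpm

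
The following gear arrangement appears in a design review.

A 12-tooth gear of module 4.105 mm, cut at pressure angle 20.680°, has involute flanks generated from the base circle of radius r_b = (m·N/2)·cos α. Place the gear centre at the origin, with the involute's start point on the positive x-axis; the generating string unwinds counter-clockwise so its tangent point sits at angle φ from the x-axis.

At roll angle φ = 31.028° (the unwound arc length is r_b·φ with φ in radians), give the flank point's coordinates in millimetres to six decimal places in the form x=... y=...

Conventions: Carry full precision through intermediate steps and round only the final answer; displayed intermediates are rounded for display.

x=26.178176 y=1.184463

single-mesh involute tooth geometry (12T wheel at module 4.105)
pitch radius r_p = m·N/2 = 4.105·12/2 = 24.630000
base radius r_b = r_p·cos α = 24.630000·cos 20.680° = 23.043024
roll angle φ = 31.028° = 0.54154076 rad
x = r_b·(cos φ + φ·sin φ) = 26.178176
y = r_b·(sin φ − φ·cos φ) = 1.184463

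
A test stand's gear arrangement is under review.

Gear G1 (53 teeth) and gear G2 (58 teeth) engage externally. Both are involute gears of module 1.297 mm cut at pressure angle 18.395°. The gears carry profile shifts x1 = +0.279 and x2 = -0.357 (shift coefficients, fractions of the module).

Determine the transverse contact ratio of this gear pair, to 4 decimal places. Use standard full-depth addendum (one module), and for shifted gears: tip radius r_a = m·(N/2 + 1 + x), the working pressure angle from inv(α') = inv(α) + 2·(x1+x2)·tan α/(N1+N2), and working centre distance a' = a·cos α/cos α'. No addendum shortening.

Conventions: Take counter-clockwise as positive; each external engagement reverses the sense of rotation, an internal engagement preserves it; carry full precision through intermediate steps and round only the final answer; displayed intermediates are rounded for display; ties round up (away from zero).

1.8658

single-mesh involute tooth geometry (53T engaging 58T at module 1.297)
base radii: r_b1 = 32.614290, r_b2 = 35.691109
tip radii: r_a1 = 36.029363, r_a2 = 38.446971
inv(α') = inv(18.395°) + 2·(+0.279-0.357)·tan α/(53+58) = 0.01103811  ⇒  α' = 18.14937°
a' = a·cos α / cos α' = 71.9835·cos 18.395°/cos 18.14937° = 71.881679
action lengths: √(r_a1²−r_b1²) = 15.310882, √(r_a2²−r_b2²) = 14.293855
base pitch p_b = π·m·cos α = 3.866446
CR = (15.310882 + 14.293855 − 71.881679·sin 18.14937°)/3.866446 = 1.865778
contact ratio ≈ 1.8658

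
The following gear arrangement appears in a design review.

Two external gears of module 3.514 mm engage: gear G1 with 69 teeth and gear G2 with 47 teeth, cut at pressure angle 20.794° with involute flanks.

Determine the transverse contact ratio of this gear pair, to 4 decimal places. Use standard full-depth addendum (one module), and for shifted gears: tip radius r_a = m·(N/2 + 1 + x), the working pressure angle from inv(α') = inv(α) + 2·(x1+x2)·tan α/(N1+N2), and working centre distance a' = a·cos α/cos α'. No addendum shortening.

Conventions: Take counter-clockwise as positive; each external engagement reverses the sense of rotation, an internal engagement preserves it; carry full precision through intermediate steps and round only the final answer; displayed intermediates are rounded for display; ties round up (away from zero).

1.7319

topology: single-mesh involute geometry — m = 3.514, 69T/47T pair
base radii: r_b1 = 113.336229, r_b2 = 77.200040
tip radii: r_a1 = 124.747000, r_a2 = 86.093000
no profile shift: α' = α, a' = a
action lengths: √(r_a1²−r_b1²) = 52.122099, √(r_a2²−r_b2²) = 38.107197
base pitch p_b = π·m·cos α = 10.320471
CR = (52.122099 + 38.107197 − 203.812000·sin 20.79400°)/10.320471 = 1.731916
contact ratio ≈ 1.7319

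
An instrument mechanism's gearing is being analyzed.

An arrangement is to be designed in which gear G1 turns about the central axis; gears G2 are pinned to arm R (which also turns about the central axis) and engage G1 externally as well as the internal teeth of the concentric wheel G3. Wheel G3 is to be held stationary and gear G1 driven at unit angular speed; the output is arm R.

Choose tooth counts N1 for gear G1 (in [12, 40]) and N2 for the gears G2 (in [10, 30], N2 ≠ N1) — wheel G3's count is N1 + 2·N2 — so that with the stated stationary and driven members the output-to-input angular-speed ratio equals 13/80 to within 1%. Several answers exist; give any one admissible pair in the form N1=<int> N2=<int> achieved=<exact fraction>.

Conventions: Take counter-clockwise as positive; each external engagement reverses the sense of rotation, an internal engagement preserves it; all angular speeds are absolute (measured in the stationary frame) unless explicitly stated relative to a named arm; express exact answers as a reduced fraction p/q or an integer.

topology: planetary set — design target 13/80, arm = carrier (Willis)
Willis with ω_ring = 0: ω_arm/ω_sun = N1/(N1+N3); set equal to 13/80  ⇒  N3/N1 = 1/(13/80) − 1 = 67/13
N3 = N1 + 2·N2  ⇒  N2/N1 = (N3/N1 − 1)/2 = (67/13 − 1)/2 = 27/13
smallest multiple with N1 ≥ 12 and N2 ≥ 10: k = 1  ⇒  N1 = 1·13 = 13, N2 = 1·27 = 27 (N1 ≤ 40, N2 ≤ 30, N2 ≠ N1 ✓), N3 = 13 + 2·27 = 67
check: N1/(N1+N3) with N1 = 13, N3 = 67 gives 13/80; |achieved − target| = 0 ≤ 13/8000 ✓

N1=13 N2=27 achieved=13/80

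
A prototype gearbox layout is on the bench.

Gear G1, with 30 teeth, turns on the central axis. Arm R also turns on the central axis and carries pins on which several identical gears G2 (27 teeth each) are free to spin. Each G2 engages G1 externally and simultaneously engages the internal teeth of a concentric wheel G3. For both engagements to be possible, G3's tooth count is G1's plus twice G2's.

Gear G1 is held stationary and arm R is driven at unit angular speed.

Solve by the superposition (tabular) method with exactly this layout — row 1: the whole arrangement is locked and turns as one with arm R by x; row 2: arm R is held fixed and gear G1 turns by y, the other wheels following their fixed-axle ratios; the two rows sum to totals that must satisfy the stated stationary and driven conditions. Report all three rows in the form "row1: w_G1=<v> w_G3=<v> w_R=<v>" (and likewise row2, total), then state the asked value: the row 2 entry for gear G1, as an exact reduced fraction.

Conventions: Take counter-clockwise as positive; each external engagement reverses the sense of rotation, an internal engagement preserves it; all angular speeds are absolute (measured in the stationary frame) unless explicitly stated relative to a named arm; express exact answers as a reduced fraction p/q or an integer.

topology: planetary set — G1 30T / G2 27T / G3 84T, arm = carrier (Willis)
row 1 (train locked, turned with arm): all members turn x
superposition row 2 [arm held]: sun y, ring −(30/84)·y, arm 0
boundary: total ω_sun = x + y = 0 and total ω_arm = x = 1  ⇒  y = -1, x = 1
row 2 ring = −(30/84)·(-1) = 5/14
totals (row 1 + row 2): sun 1 + (-1) = 0, ring 1 + 5/14 = 19/14, arm 1 + 0 = 1
asked cell (row2, sun) = -1

row1: w_G1=1 w_G3=1 w_R=1
row2: w_G1=-1 w_G3=5/14 w_R=0
total: w_G1=0 w_G3=19/14 w_R=1
asked value: -1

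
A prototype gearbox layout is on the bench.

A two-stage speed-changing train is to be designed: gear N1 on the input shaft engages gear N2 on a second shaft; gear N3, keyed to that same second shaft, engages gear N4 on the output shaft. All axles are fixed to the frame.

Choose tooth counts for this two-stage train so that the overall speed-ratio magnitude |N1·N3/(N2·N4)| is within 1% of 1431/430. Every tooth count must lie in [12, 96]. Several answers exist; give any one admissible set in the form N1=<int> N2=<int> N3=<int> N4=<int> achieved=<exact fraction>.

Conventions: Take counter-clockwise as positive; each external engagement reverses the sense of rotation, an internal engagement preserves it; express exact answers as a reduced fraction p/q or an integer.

N1=53 N2=20 N3=54 N4=43 achieved=1431/430

2-stage fixed-axis compound train for ratio 1431/430
target = 1431/430 in lowest terms: an exact hit needs N1·N3 = k·1431 and N2·N4 = k·430 for one integer k, every count in [12, 96]; additionally prefer no 1:1 stage (N1 ≠ N2, N3 ≠ N4)
k = 1: no 1:1-free in-range split of k·1431 and k·430 into factor pairs; take k = 2
k = 2: N1·N3 = 2862 = 53·54, N2·N4 = 860 = 20·43
achieved = 53·54/(20·43) = 1431/430; |achieved − target| = 0 ≤ 1431/43000 ✓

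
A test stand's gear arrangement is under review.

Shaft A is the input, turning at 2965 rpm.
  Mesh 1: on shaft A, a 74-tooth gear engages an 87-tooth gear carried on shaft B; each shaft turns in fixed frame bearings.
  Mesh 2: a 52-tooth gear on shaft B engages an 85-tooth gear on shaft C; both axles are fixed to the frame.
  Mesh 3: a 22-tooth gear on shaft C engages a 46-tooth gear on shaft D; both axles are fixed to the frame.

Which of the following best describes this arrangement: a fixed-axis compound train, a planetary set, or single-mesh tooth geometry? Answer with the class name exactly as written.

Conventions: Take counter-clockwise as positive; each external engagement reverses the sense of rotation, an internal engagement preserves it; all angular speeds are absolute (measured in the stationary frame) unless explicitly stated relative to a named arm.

fixed-axis compound train

topology: fixed-axis compound train — 3 meshes, A→D
classification: fixed-axis compound train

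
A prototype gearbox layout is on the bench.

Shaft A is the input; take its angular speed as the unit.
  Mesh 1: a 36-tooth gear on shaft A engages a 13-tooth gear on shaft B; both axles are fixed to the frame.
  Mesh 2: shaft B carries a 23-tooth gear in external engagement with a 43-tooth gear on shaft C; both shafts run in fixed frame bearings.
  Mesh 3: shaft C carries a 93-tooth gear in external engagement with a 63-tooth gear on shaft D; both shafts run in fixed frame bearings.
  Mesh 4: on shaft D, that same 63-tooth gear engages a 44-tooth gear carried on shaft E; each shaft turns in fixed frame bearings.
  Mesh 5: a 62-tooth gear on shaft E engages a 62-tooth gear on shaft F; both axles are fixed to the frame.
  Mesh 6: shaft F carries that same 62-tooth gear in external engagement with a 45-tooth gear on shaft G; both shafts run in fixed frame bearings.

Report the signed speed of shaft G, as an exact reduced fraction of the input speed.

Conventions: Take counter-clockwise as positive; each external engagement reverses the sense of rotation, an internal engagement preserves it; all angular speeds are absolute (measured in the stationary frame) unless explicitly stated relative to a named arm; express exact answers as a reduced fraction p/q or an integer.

6-mesh fixed-axis compound train (all bearings frame-fixed)
mesh 1 [36T→13T]: |ω|/ω_in = 1×36/13 = 36/13, sense flips to −
mesh 2 [23T→43T]: |ω|/ω_in = (36/13)×23/43 = 828/559, sense flips to +
mesh 3 [93T→63T]: |ω|/ω_in = (828/559)×93/63 = 8556/3913, sense flips to −
mesh 4 [63T→44T]: |ω|/ω_in = (8556/3913)×63/44 = 19251/6149, sense flips to +
mesh 5 [62T→62T]: |ω|/ω_in = (19251/6149)×62/62 = 19251/6149, sense flips to −
mesh 6 [62T→45T]: |ω|/ω_in = (19251/6149)×62/45 = 132618/30745, sense flips to +
signed output speed (× input speed) = 132618/30745

132618/30745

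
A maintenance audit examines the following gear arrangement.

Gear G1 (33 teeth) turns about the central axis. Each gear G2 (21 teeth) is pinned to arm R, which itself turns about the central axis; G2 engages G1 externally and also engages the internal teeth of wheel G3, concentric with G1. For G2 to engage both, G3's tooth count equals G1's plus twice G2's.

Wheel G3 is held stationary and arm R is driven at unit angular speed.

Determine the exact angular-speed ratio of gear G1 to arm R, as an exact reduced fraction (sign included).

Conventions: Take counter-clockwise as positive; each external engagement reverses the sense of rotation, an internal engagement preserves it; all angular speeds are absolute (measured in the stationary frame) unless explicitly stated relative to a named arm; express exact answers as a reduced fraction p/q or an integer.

36/11

topology: planetary set — G1 33T / G2 21T / G3 75T, arm = carrier (Willis)
ring teeth: 33 + 2·21 = 75
33(ω_sun−ω_arm) = −75(ω_ring−ω_arm),  ω_ring = 0, ω_arm = 1
ω_sun = 1 − (75/33)(0−1) = 36/11
ω_out/ω_in = 36/11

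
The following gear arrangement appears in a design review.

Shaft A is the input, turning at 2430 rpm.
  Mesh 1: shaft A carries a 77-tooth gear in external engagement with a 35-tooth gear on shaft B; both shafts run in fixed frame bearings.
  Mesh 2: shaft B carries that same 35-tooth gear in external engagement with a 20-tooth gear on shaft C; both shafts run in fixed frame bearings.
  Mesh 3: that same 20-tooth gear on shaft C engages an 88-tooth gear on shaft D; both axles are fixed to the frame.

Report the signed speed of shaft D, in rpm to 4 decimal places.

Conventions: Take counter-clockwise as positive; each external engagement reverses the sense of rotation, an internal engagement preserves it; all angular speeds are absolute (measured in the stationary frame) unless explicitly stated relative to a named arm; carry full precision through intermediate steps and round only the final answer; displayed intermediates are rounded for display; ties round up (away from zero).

-2126.2500 rpm

topology: fixed-axis compound train — 3 meshes, A→D
mesh 1 [77T→35T]: ω = 2430.0000×77/35 = 5346.0000 rpm, sense flips to −
mesh 2 [35T→20T]: ω = 5346.0000×35/20 = 9355.5000 rpm, sense flips to +
mesh 3 [20T→88T]: ω = 9355.5000×20/88 = 2126.2500 rpm, sense flips to −
signed output speed = -2126.2500 rpm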